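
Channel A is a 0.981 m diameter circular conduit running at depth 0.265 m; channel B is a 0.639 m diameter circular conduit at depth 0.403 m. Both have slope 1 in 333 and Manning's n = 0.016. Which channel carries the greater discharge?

Channel A: For a circular section of diameter D = 0.981 m at depth y = 0.265 m, the central angle is θ = 2 arccos(1 − 2y/D) = 2.186 rad. Then A = (D²/8)(θ − sin θ) = 0.1648 m² and P = Dθ/2 = 1.072 m. Hydraulic radius R = A/P = 0.1648/1.072 = 0.1536 m. Q_A = (1/0.016)·0.1648·0.1536^(2/3)·√0.003003 = 0.1619 m³/s.
Channel B: For a circular section of diameter D = 0.639 m at depth y = 0.403 m, the central angle is θ = 2 arccos(1 − 2y/D) = 3.67 rad. Then A = (D²/8)(θ − sin θ) = 0.2131 m² and P = Dθ/2 = 1.173 m. Hydraulic radius R = A/P = 0.2131/1.173 = 0.1817 m. Q_B = (1/0.016)·0.2131·0.1817^(2/3)·√0.003003 = 0.2341 m³/s.
Q_A = 0.1619 m³/s vs Q_B = 0.2341 m³/s, so channel B carries more.

channel B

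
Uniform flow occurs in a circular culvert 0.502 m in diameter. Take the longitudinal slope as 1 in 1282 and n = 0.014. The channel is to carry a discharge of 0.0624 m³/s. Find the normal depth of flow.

Manning's equation rearranged: A R^(2/3) = nQ / (1·√S) = 0.014 × 0.0624 / (√0.00078) = 0.03128.
Trying y = 0.216 m: A R^(2/3) = 0.01908 — low.
Trying y = 0.317 m: A R^(2/3) = 0.03599 — high.
Trying y = 0.289 m: A R^(2/3) = 0.03126 — close enough.

y_n = 0.289 m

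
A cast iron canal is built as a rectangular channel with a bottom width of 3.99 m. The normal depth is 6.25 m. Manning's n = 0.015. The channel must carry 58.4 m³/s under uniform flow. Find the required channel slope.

Flow area A = b·y = 3.99 × 6.25 = 24.94 m². Wetted perimeter P = b + 2y = 3.99 + 2×6.25 = 16.49 m.
Hydraulic radius R = A/P = 24.94/16.49 = 1.512 m.
From Manning's equation, S = [nQ / (1 A R^(2/3))]² = [0.015 × 58.4 / (1 × 24.94 × 1.512^(2/3))]² = 0.000711.

S = 0.000711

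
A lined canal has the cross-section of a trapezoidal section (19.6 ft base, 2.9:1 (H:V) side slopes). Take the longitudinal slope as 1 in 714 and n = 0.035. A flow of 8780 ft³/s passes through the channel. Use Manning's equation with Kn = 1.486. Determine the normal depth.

Manning's equation rearranged: A R^(2/3) = nQ / (1.486·√S) = 0.035 × 8780 / (1.486 × √0.001401) = 5526.
Try y = 12.2 ft: A R^(2/3) = 2478 — too small.
Try y = 21 ft: A R^(2/3) = 8557 — too large.
Try y = 17.4 ft: A R^(2/3) = 5525 — close enough.

y_n = 17.4 ft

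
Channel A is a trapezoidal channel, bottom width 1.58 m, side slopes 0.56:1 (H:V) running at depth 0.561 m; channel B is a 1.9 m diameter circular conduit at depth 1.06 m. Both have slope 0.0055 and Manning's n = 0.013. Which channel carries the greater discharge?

channel B

Channel A: With bottom width b = 1.58 m and side slope z = 0.56: A = (b + zy)y = (1.58 + 0.56×0.561)×0.561 = 1.063 m²; P = b + 2y√(1+z²) = 1.58 + 2×0.561×1.146 = 2.866 m. Hydraulic radius R = A/P = 1.063/2.866 = 0.3708 m. Q_A = (1/0.013)·1.063·0.3708^(2/3)·√0.0055 = 3.129 m³/s.
Channel B: For a circular section of diameter D = 1.9 m at depth y = 1.06 m, the central angle is θ = 2 arccos(1 − 2y/D) = 3.374 rad. Then A = (D²/8)(θ − sin θ) = 1.626 m² and P = Dθ/2 = 3.205 m. Hydraulic radius R = A/P = 1.626/3.205 = 0.5074 m. Q_B = (1/0.013)·1.626·0.5074^(2/3)·√0.0055 = 5.902 m³/s.
Q_A = 3.129 m³/s vs Q_B = 5.902 m³/s, so channel B carries more.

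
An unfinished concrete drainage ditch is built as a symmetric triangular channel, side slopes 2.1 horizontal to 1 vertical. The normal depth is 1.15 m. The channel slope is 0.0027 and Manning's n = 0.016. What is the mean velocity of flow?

For a triangular section with side slope z = 2.1: A = zy² = 2.1×1.15² = 2.777 m²; P = 2y√(1+z²) = 2×1.15×2.326 = 5.35 m.
Hydraulic radius R = A/P = 2.777/5.35 = 0.5191 m.
From Manning's equation, V = (1/n) R^(2/3) S^(1/2) = (1/0.016) × 0.5191^(2/3) × 0.0027^(1/2) = 2.1 m/s.

V = 2.1 m/s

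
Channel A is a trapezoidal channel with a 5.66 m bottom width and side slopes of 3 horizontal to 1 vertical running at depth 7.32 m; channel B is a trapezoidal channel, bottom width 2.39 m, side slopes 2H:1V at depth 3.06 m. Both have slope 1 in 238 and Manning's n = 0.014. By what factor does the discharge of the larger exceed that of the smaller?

Channel A: With bottom width b = 5.66 m and side slope z = 3: A = (b + zy)y = (5.66 + 3×7.32)×7.32 = 202.2 m²; P = b + 2y√(1+z²) = 5.66 + 2×7.32×3.162 = 51.96 m. Hydraulic radius R = A/P = 202.2/51.96 = 3.891 m. Q_A = (1/0.014)·202.2·3.891^(2/3)·√0.004202 = 2316 m³/s.
Channel B: With bottom width b = 2.39 m and side slope z = 2: A = (b + zy)y = (2.39 + 2×3.06)×3.06 = 26.04 m²; P = b + 2y√(1+z²) = 2.39 + 2×3.06×2.236 = 16.07 m. Hydraulic radius R = A/P = 26.04/16.07 = 1.62 m. Q_B = (1/0.014)·26.04·1.62^(2/3)·√0.004202 = 166.3 m³/s.
The larger discharge is 2316 m³/s and the smaller is 166.3 m³/s; the ratio is 13.9.

13.9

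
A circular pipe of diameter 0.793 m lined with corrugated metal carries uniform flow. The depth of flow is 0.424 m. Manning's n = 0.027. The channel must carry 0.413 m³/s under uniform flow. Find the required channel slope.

S = 0.0141

For a circular section of diameter D = 0.793 m at depth y = 0.424 m, the central angle is θ = 2 arccos(1 − 2y/D) = 3.28 rad. Then A = (D²/8)(θ − sin θ) = 0.2687 m² and P = Dθ/2 = 1.301 m.
Hydraulic radius R = A/P = 0.2687/1.301 = 0.2066 m.
From Manning's equation, S = [nQ / (1 A R^(2/3))]² = [0.027 × 0.413 / (1 × 0.2687 × 0.2066^(2/3))]² = 0.0141.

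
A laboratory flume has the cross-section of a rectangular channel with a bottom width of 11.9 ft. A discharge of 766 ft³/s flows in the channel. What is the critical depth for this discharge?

For a rectangular channel, critical depth y_c = (q²/g)^(1/3) where q = Q/b = 766/11.9 = 64.37 ft²/s.
So y_c = (64.37²/32.2)^(1/3) = 5.05 ft.

y_c = 5.05 ft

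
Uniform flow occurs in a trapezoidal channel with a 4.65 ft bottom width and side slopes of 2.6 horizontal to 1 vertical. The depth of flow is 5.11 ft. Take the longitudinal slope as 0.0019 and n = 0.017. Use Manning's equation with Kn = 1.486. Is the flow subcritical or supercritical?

With bottom width b = 4.65 ft and side slope z = 2.6: A = (b + zy)y = (4.65 + 2.6×5.11)×5.11 = 91.65 ft²; P = b + 2y√(1+z²) = 4.65 + 2×5.11×2.786 = 33.12 ft.
Hydraulic radius R = A/P = 91.65/33.12 = 2.767 ft.
V = (1.486/n) R^(2/3) √S = (1.486/0.017) × 2.767^(2/3) × √0.0019 = 7.51 ft/s. Hydraulic depth D_h = A/T = 91.65/31.22 = 2.936 ft.
Froude number Fr = V/√(g·D_h) = 7.51/√(32.2×2.936) = 0.772, which is less than 1, so the flow is subcritical.

subcritical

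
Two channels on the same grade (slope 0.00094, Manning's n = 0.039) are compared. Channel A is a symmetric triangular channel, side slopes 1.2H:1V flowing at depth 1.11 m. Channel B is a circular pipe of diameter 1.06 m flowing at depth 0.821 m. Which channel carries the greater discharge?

channel A

Channel A: For a triangular section with side slope z = 1.2: A = zy² = 1.2×1.11² = 1.479 m²; P = 2y√(1+z²) = 2×1.11×1.562 = 3.468 m. Hydraulic radius R = A/P = 1.479/3.468 = 0.4264 m. Q_A = (1/0.039)·1.479·0.4264^(2/3)·√0.00094 = 0.6584 m³/s.
Channel B: For a circular section of diameter D = 1.06 m at depth y = 0.821 m, the central angle is θ = 2 arccos(1 − 2y/D) = 4.304 rad. Then A = (D²/8)(θ − sin θ) = 0.7334 m² and P = Dθ/2 = 2.281 m. Hydraulic radius R = A/P = 0.7334/2.281 = 0.3215 m. Q_B = (1/0.039)·0.7334·0.3215^(2/3)·√0.00094 = 0.2706 m³/s.
Q_A = 0.6584 m³/s vs Q_B = 0.2706 m³/s, so channel A carries more.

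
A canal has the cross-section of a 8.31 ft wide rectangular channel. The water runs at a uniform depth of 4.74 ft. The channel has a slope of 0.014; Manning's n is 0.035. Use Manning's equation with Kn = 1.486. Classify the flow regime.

subcritical

Flow area A = b·y = 8.31 × 4.74 = 39.39 ft². Wetted perimeter P = b + 2y = 8.31 + 2×4.74 = 17.79 ft.
Hydraulic radius R = A/P = 39.39/17.79 = 2.214 ft.
V = (1.486/n) R^(2/3) √S = (1.486/0.035) × 2.214^(2/3) × √0.014 = 8.534 ft/s. Hydraulic depth D_h = A/T = 39.39/8.31 = 4.74 ft.
Froude number Fr = V/√(g·D_h) = 8.534/√(32.2×4.74) = 0.691, which is less than 1, so the flow is subcritical.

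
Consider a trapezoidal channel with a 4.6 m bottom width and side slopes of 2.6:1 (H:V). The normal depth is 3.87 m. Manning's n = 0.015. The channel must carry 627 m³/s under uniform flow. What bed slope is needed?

S = 0.00979

With bottom width b = 4.6 m and side slope z = 2.6: A = (b + zy)y = (4.6 + 2.6×3.87)×3.87 = 56.74 m²; P = b + 2y√(1+z²) = 4.6 + 2×3.87×2.786 = 26.16 m.
Hydraulic radius R = A/P = 56.74/26.16 = 2.169 m.
From Manning's equation, S = [nQ / (1 A R^(2/3))]² = [0.015 × 627 / (1 × 56.74 × 2.169^(2/3))]² = 0.00979.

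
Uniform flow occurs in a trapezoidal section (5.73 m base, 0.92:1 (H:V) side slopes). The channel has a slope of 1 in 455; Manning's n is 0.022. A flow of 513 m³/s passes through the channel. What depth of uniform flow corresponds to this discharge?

y_n = 7.77 m

Manning's equation rearranged: A R^(2/3) = nQ / (1·√S) = 0.022 × 513 / (√0.002198) = 240.7.
At y = 6.6 m: A R^(2/3) = 172.3 — low.
At y = 8.48 m: A R^(2/3) = 288.6 — high.
At y = 7.77 m: A R^(2/3) = 240.6 — matches.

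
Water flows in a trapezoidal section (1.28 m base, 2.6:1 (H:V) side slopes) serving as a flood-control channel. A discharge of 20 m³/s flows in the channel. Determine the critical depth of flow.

At critical depth, Q² T / (g A³) = 1, i.e. A³/T = Q²/g = 20²/9.81 = 40.77.
At y = 1.63 m: A³/T = 74.58 — too large.
At y = 1.42 m: A³/T = 40.62 — matches.

y_c = 1.42 m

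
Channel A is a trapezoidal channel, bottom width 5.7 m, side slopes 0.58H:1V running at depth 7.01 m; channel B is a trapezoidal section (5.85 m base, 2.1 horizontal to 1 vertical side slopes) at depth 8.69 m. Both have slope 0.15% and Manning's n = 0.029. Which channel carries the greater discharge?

Channel A: With bottom width b = 5.7 m and side slope z = 0.58: A = (b + zy)y = (5.7 + 0.58×7.01)×7.01 = 68.46 m²; P = b + 2y√(1+z²) = 5.7 + 2×7.01×1.156 = 21.91 m. Hydraulic radius R = A/P = 68.46/21.91 = 3.125 m. Q_A = (1/0.029)·68.46·3.125^(2/3)·√0.0015 = 195.4 m³/s.
Channel B: With bottom width b = 5.85 m and side slope z = 2.1: A = (b + zy)y = (5.85 + 2.1×8.69)×8.69 = 209.4 m²; P = b + 2y√(1+z²) = 5.85 + 2×8.69×2.326 = 46.27 m. Hydraulic radius R = A/P = 209.4/46.27 = 4.526 m. Q_B = (1/0.029)·209.4·4.526^(2/3)·√0.0015 = 765.2 m³/s.
Q_A = 195.4 m³/s vs Q_B = 765.2 m³/s, so channel B carries more.

channel B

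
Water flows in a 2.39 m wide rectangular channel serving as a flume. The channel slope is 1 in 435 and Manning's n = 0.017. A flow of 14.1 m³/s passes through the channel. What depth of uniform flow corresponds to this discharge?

y_n = 2.43 m

Manning's equation rearranged: A R^(2/3) = nQ / (1·√S) = 0.017 × 14.1 / (√0.002299) = 4.999.
Try y = 3.03 m: A R^(2/3) = 6.534 — high.
Try y = 2.43 m: A R^(2/3) = 5.009 — close enough.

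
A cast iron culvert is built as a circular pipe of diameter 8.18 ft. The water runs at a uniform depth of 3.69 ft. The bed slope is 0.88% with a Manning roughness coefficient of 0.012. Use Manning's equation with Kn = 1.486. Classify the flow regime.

For a circular section of diameter D = 8.18 ft at depth y = 3.69 ft, the central angle is θ = 2 arccos(1 − 2y/D) = 2.946 rad. Then A = (D²/8)(θ − sin θ) = 23.01 ft² and P = Dθ/2 = 12.05 ft.
Hydraulic radius R = A/P = 23.01/12.05 = 1.91 ft.
V = (1.486/n) R^(2/3) √S = (1.486/0.012) × 1.91^(2/3) × √0.0088 = 17.88 ft/s. Hydraulic depth D_h = A/T = 23.01/8.141 = 2.826 ft.
Froude number Fr = V/√(g·D_h) = 17.88/√(32.2×2.826) = 1.87, which is greater than 1, so the flow is supercritical.

supercritical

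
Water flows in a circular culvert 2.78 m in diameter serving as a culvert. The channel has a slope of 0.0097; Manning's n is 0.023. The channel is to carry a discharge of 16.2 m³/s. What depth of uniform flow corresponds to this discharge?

Manning's equation rearranged: A R^(2/3) = nQ / (1·√S) = 0.023 × 16.2 / (√0.0097) = 3.783.
At y = 1.4 m: A R^(2/3) = 2.41 — low.
At y = 2.14 m: A R^(2/3) = 4.472 — high.
At y = 1.87 m: A R^(2/3) = 3.78 — matches.

y_n = 1.87 m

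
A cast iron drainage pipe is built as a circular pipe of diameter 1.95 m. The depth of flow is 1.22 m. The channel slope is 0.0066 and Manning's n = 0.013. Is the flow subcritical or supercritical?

supercritical

For a circular section of diameter D = 1.95 m at depth y = 1.22 m, the central angle is θ = 2 arccos(1 − 2y/D) = 3.65 rad. Then A = (D²/8)(θ − sin θ) = 1.966 m² and P = Dθ/2 = 3.558 m.
Hydraulic radius R = A/P = 1.966/3.558 = 0.5525 m.
V = (1/n) R^(2/3) √S = (1/0.013) × 0.5525^(2/3) × √0.0066 = 4.208 m/s. Hydraulic depth D_h = A/T = 1.966/1.887 = 1.042 m.
Froude number Fr = V/√(g·D_h) = 4.208/√(9.81×1.042) = 1.32, which is greater than 1, so the flow is supercritical.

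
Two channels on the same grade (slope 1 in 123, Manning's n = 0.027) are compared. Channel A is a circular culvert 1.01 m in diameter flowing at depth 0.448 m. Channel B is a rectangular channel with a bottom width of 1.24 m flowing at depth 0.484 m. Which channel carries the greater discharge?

channel B

Channel A: For a circular section of diameter D = 1.01 m at depth y = 0.448 m, the central angle is θ = 2 arccos(1 − 2y/D) = 2.915 rad. Then A = (D²/8)(θ − sin θ) = 0.3431 m² and P = Dθ/2 = 1.472 m. Hydraulic radius R = A/P = 0.3431/1.472 = 0.2331 m. Q_A = (1/0.027)·0.3431·0.2331^(2/3)·√0.00813 = 0.434 m³/s.
Channel B: Flow area A = b·y = 1.24 × 0.484 = 0.6002 m². Wetted perimeter P = b + 2y = 1.24 + 2×0.484 = 2.208 m. Hydraulic radius R = A/P = 0.6002/2.208 = 0.2718 m. Q_B = (1/0.027)·0.6002·0.2718^(2/3)·√0.00813 = 0.841 m³/s.
Q_A = 0.434 m³/s vs Q_B = 0.841 m³/s, so channel B carries more.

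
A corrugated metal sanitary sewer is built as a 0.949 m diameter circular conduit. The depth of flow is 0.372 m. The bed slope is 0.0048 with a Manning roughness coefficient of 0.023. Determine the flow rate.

Q = 0.265 m³/s

For a circular section of diameter D = 0.949 m at depth y = 0.372 m, the central angle is θ = 2 arccos(1 − 2y/D) = 2.706 rad. Then A = (D²/8)(θ − sin θ) = 0.2572 m² and P = Dθ/2 = 1.284 m.
Hydraulic radius R = A/P = 0.2572/1.284 = 0.2003 m.
Manning's equation: Q = (1/n) A R^(2/3) S^(1/2) = (1/0.023) × 0.2572 × 0.2003^(2/3) × 0.0048^(1/2) = 0.265 m³/s.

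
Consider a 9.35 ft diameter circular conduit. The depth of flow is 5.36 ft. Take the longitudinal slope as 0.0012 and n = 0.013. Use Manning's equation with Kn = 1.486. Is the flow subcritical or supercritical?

subcritical

For a circular section of diameter D = 9.35 ft at depth y = 5.36 ft, the central angle is θ = 2 arccos(1 − 2y/D) = 3.436 rad. Then A = (D²/8)(θ − sin θ) = 40.71 ft² and P = Dθ/2 = 16.06 ft.
Hydraulic radius R = A/P = 40.71/16.06 = 2.535 ft.
V = (1.486/n) R^(2/3) √S = (1.486/0.013) × 2.535^(2/3) × √0.0012 = 7.361 ft/s. Hydraulic depth D_h = A/T = 40.71/9.249 = 4.402 ft.
Froude number Fr = V/√(g·D_h) = 7.361/√(32.2×4.402) = 0.618, which is less than 1, so the flow is subcritical.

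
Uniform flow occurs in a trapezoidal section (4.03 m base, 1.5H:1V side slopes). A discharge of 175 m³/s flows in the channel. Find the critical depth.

y_c = 3.75 m

At critical depth, Q² T / (g A³) = 1, i.e. A³/T = Q²/g = 175²/9.81 = 3122.
At y = 3.3 m: A³/T = 1868 — low.
At y = 4.51 m: A³/T = 6572 — high.
At y = 3.75 m: A³/T = 3106 — close enough.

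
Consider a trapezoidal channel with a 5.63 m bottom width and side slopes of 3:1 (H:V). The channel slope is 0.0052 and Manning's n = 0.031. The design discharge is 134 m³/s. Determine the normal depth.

Manning's equation rearranged: A R^(2/3) = nQ / (1·√S) = 0.031 × 134 / (√0.0052) = 57.61.
Trying y = 3.41 m: A R^(2/3) = 85.52 — too large.
Trying y = 2.54 m: A R^(2/3) = 45.1 — too small.
Trying y = 2.85 m: A R^(2/3) = 57.75 — ≈ 57.61.

y_n = 2.85 m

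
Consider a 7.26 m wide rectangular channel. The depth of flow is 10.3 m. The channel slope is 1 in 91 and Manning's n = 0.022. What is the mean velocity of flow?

V = 9.2 m/s

Flow area A = b·y = 7.26 × 10.3 = 74.78 m². Wetted perimeter P = b + 2y = 7.26 + 2×10.3 = 27.86 m.
Hydraulic radius R = A/P = 74.78/27.86 = 2.684 m.
From Manning's equation, V = (1/n) R^(2/3) S^(1/2) = (1/0.022) × 2.684^(2/3) × 0.01099^(1/2) = 9.2 m/s.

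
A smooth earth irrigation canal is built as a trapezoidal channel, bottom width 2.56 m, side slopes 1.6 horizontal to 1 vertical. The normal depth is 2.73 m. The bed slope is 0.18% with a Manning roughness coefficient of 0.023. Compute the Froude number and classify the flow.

With bottom width b = 2.56 m and side slope z = 1.6: A = (b + zy)y = (2.56 + 1.6×2.73)×2.73 = 18.91 m²; P = b + 2y√(1+z²) = 2.56 + 2×2.73×1.887 = 12.86 m.
Hydraulic radius R = A/P = 18.91/12.86 = 1.471 m.
V = (1/n) R^(2/3) √S = (1/0.023) × 1.471^(2/3) × √0.0018 = 2.385 m/s. Hydraulic depth D_h = A/T = 18.91/11.3 = 1.674 m.
Froude number Fr = V/√(g·D_h) = 2.385/√(9.81×1.674) = 0.589, which is less than 1, so the flow is subcritical.

subcritical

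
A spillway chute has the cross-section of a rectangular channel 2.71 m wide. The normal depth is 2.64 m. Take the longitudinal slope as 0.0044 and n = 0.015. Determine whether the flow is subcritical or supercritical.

subcritical

Flow area A = b·y = 2.71 × 2.64 = 7.154 m². Wetted perimeter P = b + 2y = 2.71 + 2×2.64 = 7.99 m.
Hydraulic radius R = A/P = 7.154/7.99 = 0.8954 m.
V = (1/n) R^(2/3) √S = (1/0.015) × 0.8954^(2/3) × √0.0044 = 4.108 m/s. Hydraulic depth D_h = A/T = 7.154/2.71 = 2.64 m.
Froude number Fr = V/√(g·D_h) = 4.108/√(9.81×2.64) = 0.807, which is less than 1, so the flow is subcritical.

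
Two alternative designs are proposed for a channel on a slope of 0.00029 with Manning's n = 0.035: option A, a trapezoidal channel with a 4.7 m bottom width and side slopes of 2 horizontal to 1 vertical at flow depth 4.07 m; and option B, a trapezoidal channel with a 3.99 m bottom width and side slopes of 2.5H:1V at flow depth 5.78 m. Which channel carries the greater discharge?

Channel A: With bottom width b = 4.7 m and side slope z = 2: A = (b + zy)y = (4.7 + 2×4.07)×4.07 = 52.26 m²; P = b + 2y√(1+z²) = 4.7 + 2×4.07×2.236 = 22.9 m. Hydraulic radius R = A/P = 52.26/22.9 = 2.282 m. Q_A = (1/0.035)·52.26·2.282^(2/3)·√0.00029 = 44.07 m³/s.
Channel B: With bottom width b = 3.99 m and side slope z = 2.5: A = (b + zy)y = (3.99 + 2.5×5.78)×5.78 = 106.6 m²; P = b + 2y√(1+z²) = 3.99 + 2×5.78×2.693 = 35.12 m. Hydraulic radius R = A/P = 106.6/35.12 = 3.035 m. Q_B = (1/0.035)·106.6·3.035^(2/3)·√0.00029 = 108.7 m³/s.
Q_A = 44.07 m³/s vs Q_B = 108.7 m³/s, so channel B carries more.

channel B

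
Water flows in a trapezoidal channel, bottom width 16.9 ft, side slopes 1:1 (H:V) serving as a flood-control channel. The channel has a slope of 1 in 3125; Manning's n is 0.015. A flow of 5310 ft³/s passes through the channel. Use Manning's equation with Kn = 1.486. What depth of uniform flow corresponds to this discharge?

y_n = 18.7 ft

Manning's equation rearranged: A R^(2/3) = nQ / (1.486·√S) = 0.015 × 5310 / (1.486 × √0.00032) = 2996.
Try y = 21 ft: A R^(2/3) = 3800 — high.
Try y = 13.3 ft: A R^(2/3) = 1521 — low.
Try y = 18.7 ft: A R^(2/3) = 2994 — matches.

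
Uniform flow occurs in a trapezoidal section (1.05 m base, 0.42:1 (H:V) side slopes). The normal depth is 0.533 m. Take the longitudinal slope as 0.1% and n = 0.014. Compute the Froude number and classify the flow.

With bottom width b = 1.05 m and side slope z = 0.42: A = (b + zy)y = (1.05 + 0.42×0.533)×0.533 = 0.679 m²; P = b + 2y√(1+z²) = 1.05 + 2×0.533×1.085 = 2.206 m.
Hydraulic radius R = A/P = 0.679/2.206 = 0.3078 m.
V = (1/n) R^(2/3) √S = (1/0.014) × 0.3078^(2/3) × √0.001 = 1.03 m/s. Hydraulic depth D_h = A/T = 0.679/1.498 = 0.4533 m.
Froude number Fr = V/√(g·D_h) = 1.03/√(9.81×0.4533) = 0.488, which is less than 1, so the flow is subcritical.

subcritical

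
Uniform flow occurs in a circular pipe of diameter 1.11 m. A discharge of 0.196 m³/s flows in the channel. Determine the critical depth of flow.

y_c = 0.239 m

At critical depth, Q² T / (g A³) = 1, i.e. A³/T = Q²/g = 0.196²/9.81 = 0.003916.
Trying y = 0.194 m: A³/T = 0.001736 — too small.
Trying y = 0.291 m: A³/T = 0.008475 — too large.
Trying y = 0.239 m: A³/T = 0.003932 — ≈ 0.003916.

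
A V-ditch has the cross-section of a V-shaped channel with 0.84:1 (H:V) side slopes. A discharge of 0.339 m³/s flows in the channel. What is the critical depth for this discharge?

y_c = 0.506 m

At critical depth, Q² T / (g A³) = 1, i.e. A³/T = Q²/g = 0.339²/9.81 = 0.01171.
At y = 0.558 m: A³/T = 0.01909 — high.
At y = 0.448 m: A³/T = 0.006367 — low.
At y = 0.506 m: A³/T = 0.0117 — close enough.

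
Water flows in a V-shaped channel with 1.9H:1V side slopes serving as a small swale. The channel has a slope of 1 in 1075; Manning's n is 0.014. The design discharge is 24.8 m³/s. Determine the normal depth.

Manning's equation rearranged: A R^(2/3) = nQ / (1·√S) = 0.014 × 24.8 / (√0.0009302) = 11.38.
At y = 1.77 m: A R^(2/3) = 5.057 — short.
At y = 2.88 m: A R^(2/3) = 18.52 — over.
At y = 2.4 m: A R^(2/3) = 11.39 — matches.

y_n = 2.4 m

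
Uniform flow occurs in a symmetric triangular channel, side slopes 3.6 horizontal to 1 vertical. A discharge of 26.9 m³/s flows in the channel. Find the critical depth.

y_c = 1.63 m

At critical depth, Q² T / (g A³) = 1, i.e. A³/T = Q²/g = 26.9²/9.81 = 73.76.
Try y = 1.27 m: A³/T = 21.41 — short.
Try y = 1.85 m: A³/T = 140.4 — over.
Try y = 1.63 m: A³/T = 74.56 — matches.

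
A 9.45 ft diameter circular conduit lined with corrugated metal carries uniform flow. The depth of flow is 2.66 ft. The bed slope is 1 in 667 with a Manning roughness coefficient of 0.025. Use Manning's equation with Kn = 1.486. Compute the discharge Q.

Q = 49.5 ft³/s

For a circular section of diameter D = 9.45 ft at depth y = 2.66 ft, the central angle is θ = 2 arccos(1 − 2y/D) = 2.237 rad. Then A = (D²/8)(θ − sin θ) = 16.2 ft² and P = Dθ/2 = 10.57 ft.
Hydraulic radius R = A/P = 16.2/10.57 = 1.532 ft.
Manning's equation: Q = (1.486/n) A R^(2/3) S^(1/2) = (1.486/0.025) × 16.2 × 1.532^(2/3) × 0.001499^(1/2) = 49.5 ft³/s.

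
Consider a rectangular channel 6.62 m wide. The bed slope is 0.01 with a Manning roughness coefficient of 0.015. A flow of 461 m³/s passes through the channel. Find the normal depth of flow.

Manning's equation rearranged: A R^(2/3) = nQ / (1·√S) = 0.015 × 461 / (√0.01) = 69.15.
Trying y = 7.5 m: A R^(2/3) = 86.42 — over.
Trying y = 4.73 m: A R^(2/3) = 48.83 — short.
Trying y = 6.24 m: A R^(2/3) = 69.08 — close enough.

y_n = 6.24 m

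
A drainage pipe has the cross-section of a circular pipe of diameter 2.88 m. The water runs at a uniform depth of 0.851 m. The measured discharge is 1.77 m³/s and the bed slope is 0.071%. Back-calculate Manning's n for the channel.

For a circular section of diameter D = 2.88 m at depth y = 0.851 m, the central angle is θ = 2 arccos(1 − 2y/D) = 2.299 rad. Then A = (D²/8)(θ − sin θ) = 1.609 m² and P = Dθ/2 = 3.31 m.
Hydraulic radius R = A/P = 1.609/3.31 = 0.4862 m.
Rearranging Manning's equation: n = (1/Q) A R^(2/3) S^(1/2) = (1/1.77) × 1.609 × 0.4862^(2/3) × √0.00071 = 0.015.

n = 0.015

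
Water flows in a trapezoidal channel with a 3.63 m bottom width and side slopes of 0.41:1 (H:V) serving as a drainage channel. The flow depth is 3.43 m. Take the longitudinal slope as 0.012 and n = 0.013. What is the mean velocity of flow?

With bottom width b = 3.63 m and side slope z = 0.41: A = (b + zy)y = (3.63 + 0.41×3.43)×3.43 = 17.27 m²; P = b + 2y√(1+z²) = 3.63 + 2×3.43×1.081 = 11.04 m.
Hydraulic radius R = A/P = 17.27/11.04 = 1.564 m.
From Manning's equation, V = (1/n) R^(2/3) S^(1/2) = (1/0.013) × 1.564^(2/3) × 0.012^(1/2) = 11.4 m/s.

V = 11.4 m/s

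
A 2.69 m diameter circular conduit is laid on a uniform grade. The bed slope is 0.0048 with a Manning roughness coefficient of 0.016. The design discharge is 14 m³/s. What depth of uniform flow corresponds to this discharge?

Manning's equation rearranged: A R^(2/3) = nQ / (1·√S) = 0.016 × 14 / (√0.0048) = 3.233.
At y = 1.21 m: A R^(2/3) = 1.816 — low.
At y = 2.09 m: A R^(2/3) = 4.138 — high.
At y = 1.72 m: A R^(2/3) = 3.223 — matches.

y_n = 1.72 m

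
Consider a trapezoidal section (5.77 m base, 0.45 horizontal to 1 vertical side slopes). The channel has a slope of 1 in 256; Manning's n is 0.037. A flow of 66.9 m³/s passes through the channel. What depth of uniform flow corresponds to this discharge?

y_n = 3.5 m

Manning's equation rearranged: A R^(2/3) = nQ / (1·√S) = 0.037 × 66.9 / (√0.003906) = 39.6.
At y = 4.15 m: A R^(2/3) = 52.49 — over.
At y = 2.63 m: A R^(2/3) = 24.86 — short.
At y = 3.5 m: A R^(2/3) = 39.6 — close enough.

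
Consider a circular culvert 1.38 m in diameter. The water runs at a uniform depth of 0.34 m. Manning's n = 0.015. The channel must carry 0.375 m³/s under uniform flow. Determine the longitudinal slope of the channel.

S = 0.0033

For a circular section of diameter D = 1.38 m at depth y = 0.34 m, the central angle is θ = 2 arccos(1 − 2y/D) = 2.078 rad. Then A = (D²/8)(θ − sin θ) = 0.2865 m² and P = Dθ/2 = 1.434 m.
Hydraulic radius R = A/P = 0.2865/1.434 = 0.1998 m.
From Manning's equation, S = [nQ / (1 A R^(2/3))]² = [0.015 × 0.375 / (1 × 0.2865 × 0.1998^(2/3))]² = 0.0033.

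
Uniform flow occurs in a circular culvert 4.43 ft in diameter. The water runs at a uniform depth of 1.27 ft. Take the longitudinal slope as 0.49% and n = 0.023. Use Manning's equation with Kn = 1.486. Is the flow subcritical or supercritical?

For a circular section of diameter D = 4.43 ft at depth y = 1.27 ft, the central angle is θ = 2 arccos(1 − 2y/D) = 2.26 rad. Then A = (D²/8)(θ − sin θ) = 3.651 ft² and P = Dθ/2 = 5.006 ft.
Hydraulic radius R = A/P = 3.651/5.006 = 0.7293 ft.
V = (1.486/n) R^(2/3) √S = (1.486/0.023) × 0.7293^(2/3) × √0.0049 = 3.664 ft/s. Hydraulic depth D_h = A/T = 3.651/4.007 = 0.9113 ft.
Froude number Fr = V/√(g·D_h) = 3.664/√(32.2×0.9113) = 0.676, which is less than 1, so the flow is subcritical.

subcritical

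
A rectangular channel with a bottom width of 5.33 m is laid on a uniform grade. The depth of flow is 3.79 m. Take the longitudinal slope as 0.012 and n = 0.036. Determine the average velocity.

V = 4.1 m/s

Flow area A = b·y = 5.33 × 3.79 = 20.2 m². Wetted perimeter P = b + 2y = 5.33 + 2×3.79 = 12.91 m.
Hydraulic radius R = A/P = 20.2/12.91 = 1.565 m.
From Manning's equation, V = (1/n) R^(2/3) S^(1/2) = (1/0.036) × 1.565^(2/3) × 0.012^(1/2) = 4.1 m/s.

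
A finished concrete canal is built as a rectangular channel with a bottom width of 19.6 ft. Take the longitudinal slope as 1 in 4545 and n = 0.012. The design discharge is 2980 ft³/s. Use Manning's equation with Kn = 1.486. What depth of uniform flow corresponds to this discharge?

Manning's equation rearranged: A R^(2/3) = nQ / (1.486·√S) = 0.012 × 2980 / (1.486 × √0.00022) = 1622.
Try y = 18.8 ft: A R^(2/3) = 1276 — short.
Try y = 29 ft: A R^(2/3) = 2144 — over.
Try y = 22.9 ft: A R^(2/3) = 1621 — ≈ 1622.

y_n = 22.9 ft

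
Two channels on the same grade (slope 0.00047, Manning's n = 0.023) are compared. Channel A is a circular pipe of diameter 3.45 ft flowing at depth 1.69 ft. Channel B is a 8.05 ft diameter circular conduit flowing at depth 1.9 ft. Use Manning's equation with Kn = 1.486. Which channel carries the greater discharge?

channel B

Channel A: For a circular section of diameter D = 3.45 ft at depth y = 1.69 ft, the central angle is θ = 2 arccos(1 − 2y/D) = 3.101 rad. Then A = (D²/8)(θ − sin θ) = 4.553 ft² and P = Dθ/2 = 5.349 ft. Hydraulic radius R = A/P = 4.553/5.349 = 0.8512 ft. Q_A = (1.486/0.023)·4.553·0.8512^(2/3)·√0.00047 = 5.728 ft³/s.
Channel B: For a circular section of diameter D = 8.05 ft at depth y = 1.9 ft, the central angle is θ = 2 arccos(1 − 2y/D) = 2.029 rad. Then A = (D²/8)(θ − sin θ) = 9.173 ft² and P = Dθ/2 = 8.168 ft. Hydraulic radius R = A/P = 9.173/8.168 = 1.123 ft. Q_B = (1.486/0.023)·9.173·1.123^(2/3)·√0.00047 = 13.88 ft³/s.
Q_A = 5.728 ft³/s vs Q_B = 13.88 ft³/s, so channel B carries more.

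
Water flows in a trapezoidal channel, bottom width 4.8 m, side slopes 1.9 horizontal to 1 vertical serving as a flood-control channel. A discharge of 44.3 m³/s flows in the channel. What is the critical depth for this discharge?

At critical depth, Q² T / (g A³) = 1, i.e. A³/T = Q²/g = 44.3²/9.81 = 200.
Trying y = 1.96 m: A³/T = 380.7 — over.
Trying y = 1.44 m: A³/T = 124.4 — short.
Trying y = 1.64 m: A³/T = 198.3 — matches.

y_c = 1.64 m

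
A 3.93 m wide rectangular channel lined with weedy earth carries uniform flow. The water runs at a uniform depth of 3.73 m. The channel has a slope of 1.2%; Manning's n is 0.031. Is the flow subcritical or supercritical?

subcritical

Flow area A = b·y = 3.93 × 3.73 = 14.66 m². Wetted perimeter P = b + 2y = 3.93 + 2×3.73 = 11.39 m.
Hydraulic radius R = A/P = 14.66/11.39 = 1.287 m.
V = (1/n) R^(2/3) √S = (1/0.031) × 1.287^(2/3) × √0.012 = 4.181 m/s. Hydraulic depth D_h = A/T = 14.66/3.93 = 3.73 m.
Froude number Fr = V/√(g·D_h) = 4.181/√(9.81×3.73) = 0.691, which is less than 1, so the flow is subcritical.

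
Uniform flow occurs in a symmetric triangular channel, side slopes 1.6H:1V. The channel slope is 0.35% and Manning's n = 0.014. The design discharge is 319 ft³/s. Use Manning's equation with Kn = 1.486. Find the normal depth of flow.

Manning's equation rearranged: A R^(2/3) = nQ / (1.486·√S) = 0.014 × 319 / (1.486 × √0.0035) = 50.8.
Try y = 5.67 ft: A R^(2/3) = 92.31 — over.
Try y = 3.8 ft: A R^(2/3) = 31.75 — short.
Try y = 4.53 ft: A R^(2/3) = 50.73 — close enough.

y_n = 4.53 ft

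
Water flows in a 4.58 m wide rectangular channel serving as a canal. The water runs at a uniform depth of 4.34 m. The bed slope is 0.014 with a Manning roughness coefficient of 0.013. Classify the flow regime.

supercritical

Flow area A = b·y = 4.58 × 4.34 = 19.88 m². Wetted perimeter P = b + 2y = 4.58 + 2×4.34 = 13.26 m.
Hydraulic radius R = A/P = 19.88/13.26 = 1.499 m.
V = (1/n) R^(2/3) √S = (1/0.013) × 1.499^(2/3) × √0.014 = 11.92 m/s. Hydraulic depth D_h = A/T = 19.88/4.58 = 4.34 m.
Froude number Fr = V/√(g·D_h) = 11.92/√(9.81×4.34) = 1.83, which is greater than 1, so the flow is supercritical.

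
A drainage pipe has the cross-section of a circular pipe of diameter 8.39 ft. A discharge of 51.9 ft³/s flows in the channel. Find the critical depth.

At critical depth, Q² T / (g A³) = 1, i.e. A³/T = Q²/g = 51.9²/32.2 = 83.65.
Trying y = 1.4 ft: A³/T = 35.69 — too small.
Trying y = 2.02 ft: A³/T = 150.1 — too large.
Trying y = 1.74 ft: A³/T = 83.76 — matches.

y_c = 1.74 ft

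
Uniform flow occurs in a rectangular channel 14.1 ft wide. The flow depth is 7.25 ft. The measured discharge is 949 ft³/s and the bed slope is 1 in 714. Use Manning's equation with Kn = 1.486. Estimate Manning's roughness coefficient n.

Flow area A = b·y = 14.1 × 7.25 = 102.2 ft². Wetted perimeter P = b + 2y = 14.1 + 2×7.25 = 28.6 ft.
Hydraulic radius R = A/P = 102.2/28.6 = 3.574 ft.
Rearranging Manning's equation: n = (1.486/Q) A R^(2/3) S^(1/2) = (1.486/949) × 102.2 × 3.574^(2/3) × √0.001401 = 0.014.

n = 0.014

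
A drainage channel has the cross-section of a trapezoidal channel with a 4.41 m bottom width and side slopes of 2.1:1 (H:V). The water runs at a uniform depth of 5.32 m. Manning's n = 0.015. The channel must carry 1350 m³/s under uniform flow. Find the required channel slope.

S = 0.0148

With bottom width b = 4.41 m and side slope z = 2.1: A = (b + zy)y = (4.41 + 2.1×5.32)×5.32 = 82.9 m²; P = b + 2y√(1+z²) = 4.41 + 2×5.32×2.326 = 29.16 m.
Hydraulic radius R = A/P = 82.9/29.16 = 2.843 m.
From Manning's equation, S = [nQ / (1 A R^(2/3))]² = [0.015 × 1350 / (1 × 82.9 × 2.843^(2/3))]² = 0.0148.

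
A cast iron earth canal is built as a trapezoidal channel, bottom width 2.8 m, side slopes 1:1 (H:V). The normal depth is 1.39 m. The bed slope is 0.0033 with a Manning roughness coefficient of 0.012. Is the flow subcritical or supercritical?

supercritical

With bottom width b = 2.8 m and side slope z = 1: A = (b + zy)y = (2.8 + 1×1.39)×1.39 = 5.824 m²; P = b + 2y√(1+z²) = 2.8 + 2×1.39×1.414 = 6.732 m.
Hydraulic radius R = A/P = 5.824/6.732 = 0.8652 m.
V = (1/n) R^(2/3) √S = (1/0.012) × 0.8652^(2/3) × √0.0033 = 4.347 m/s. Hydraulic depth D_h = A/T = 5.824/5.58 = 1.044 m.
Froude number Fr = V/√(g·D_h) = 4.347/√(9.81×1.044) = 1.36, which is greater than 1, so the flow is supercritical.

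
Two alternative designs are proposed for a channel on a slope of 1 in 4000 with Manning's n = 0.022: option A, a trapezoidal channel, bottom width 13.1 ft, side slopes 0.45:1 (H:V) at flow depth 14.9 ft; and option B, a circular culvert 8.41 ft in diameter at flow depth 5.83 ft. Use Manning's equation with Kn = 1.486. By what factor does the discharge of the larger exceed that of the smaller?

13.6

Channel A: With bottom width b = 13.1 ft and side slope z = 0.45: A = (b + zy)y = (13.1 + 0.45×14.9)×14.9 = 295.1 ft²; P = b + 2y√(1+z²) = 13.1 + 2×14.9×1.097 = 45.78 ft. Hydraulic radius R = A/P = 295.1/45.78 = 6.446 ft. Q_A = (1.486/0.022)·295.1·6.446^(2/3)·√0.00025 = 1092 ft³/s.
Channel B: For a circular section of diameter D = 8.41 ft at depth y = 5.83 ft, the central angle is θ = 2 arccos(1 − 2y/D) = 3.935 rad. Then A = (D²/8)(θ − sin θ) = 41.09 ft² and P = Dθ/2 = 16.55 ft. Hydraulic radius R = A/P = 41.09/16.55 = 2.483 ft. Q_B = (1.486/0.022)·41.09·2.483^(2/3)·√0.00025 = 80.48 ft³/s.
The larger discharge is 1092 ft³/s and the smaller is 80.48 ft³/s; the ratio is 13.6.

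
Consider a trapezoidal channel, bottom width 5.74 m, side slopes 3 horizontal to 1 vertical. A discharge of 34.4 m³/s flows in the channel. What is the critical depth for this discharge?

y_c = 1.23 m

At critical depth, Q² T / (g A³) = 1, i.e. A³/T = Q²/g = 34.4²/9.81 = 120.6.
At y = 1.46 m: A³/T = 222.4 — too large.
At y = 1.23 m: A³/T = 118.9 — matches.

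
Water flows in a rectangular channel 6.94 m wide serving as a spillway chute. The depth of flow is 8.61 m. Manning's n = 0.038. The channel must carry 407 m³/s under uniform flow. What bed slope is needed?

S = 0.02

Flow area A = b·y = 6.94 × 8.61 = 59.75 m². Wetted perimeter P = b + 2y = 6.94 + 2×8.61 = 24.16 m.
Hydraulic radius R = A/P = 59.75/24.16 = 2.473 m.
From Manning's equation, S = [nQ / (1 A R^(2/3))]² = [0.038 × 407 / (1 × 59.75 × 2.473^(2/3))]² = 0.02.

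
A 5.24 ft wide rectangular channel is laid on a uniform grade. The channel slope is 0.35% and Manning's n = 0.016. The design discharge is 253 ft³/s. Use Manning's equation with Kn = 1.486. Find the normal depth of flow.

y_n = 5.91 ft

Manning's equation rearranged: A R^(2/3) = nQ / (1.486·√S) = 0.016 × 253 / (1.486 × √0.0035) = 46.05.
Try y = 6.79 ft: A R^(2/3) = 54.4 — high.
Try y = 4.76 ft: A R^(2/3) = 35.39 — low.
Try y = 5.91 ft: A R^(2/3) = 46.08 — matches.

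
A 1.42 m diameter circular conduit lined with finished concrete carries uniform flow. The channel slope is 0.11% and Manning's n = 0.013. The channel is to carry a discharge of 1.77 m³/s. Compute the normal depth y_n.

Manning's equation rearranged: A R^(2/3) = nQ / (1·√S) = 0.013 × 1.77 / (√0.0011) = 0.6938.
Trying y = 0.879 m: A R^(2/3) = 0.5592 — short.
Trying y = 1.03 m: A R^(2/3) = 0.6956 — matches.

y_n = 1.03 m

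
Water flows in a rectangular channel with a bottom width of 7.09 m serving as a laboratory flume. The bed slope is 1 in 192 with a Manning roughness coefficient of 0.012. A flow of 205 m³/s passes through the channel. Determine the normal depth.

Manning's equation rearranged: A R^(2/3) = nQ / (1·√S) = 0.012 × 205 / (√0.005208) = 34.09.
Try y = 4.02 m: A R^(2/3) = 43.47 — too large.
Try y = 3.35 m: A R^(2/3) = 34.13 — ≈ 34.09.

y_n = 3.35 m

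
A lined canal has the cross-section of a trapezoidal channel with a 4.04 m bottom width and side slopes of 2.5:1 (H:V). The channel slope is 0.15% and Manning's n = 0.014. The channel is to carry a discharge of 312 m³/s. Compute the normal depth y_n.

y_n = 4.31 m

Manning's equation rearranged: A R^(2/3) = nQ / (1·√S) = 0.014 × 312 / (√0.0015) = 112.8.
Try y = 3.85 m: A R^(2/3) = 86.92 — low.
Try y = 4.31 m: A R^(2/3) = 112.6 — close enough.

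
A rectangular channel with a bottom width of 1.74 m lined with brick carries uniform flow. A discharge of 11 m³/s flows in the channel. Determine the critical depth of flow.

y_c = 1.6 m

For a rectangular channel, critical depth y_c = (q²/g)^(1/3) where q = Q/b = 11/1.74 = 6.322 m²/s.
So y_c = (6.322²/9.81)^(1/3) = 1.6 m.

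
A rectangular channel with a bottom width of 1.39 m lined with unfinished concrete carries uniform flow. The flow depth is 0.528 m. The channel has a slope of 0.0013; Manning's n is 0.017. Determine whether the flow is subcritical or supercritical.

Flow area A = b·y = 1.39 × 0.528 = 0.7339 m². Wetted perimeter P = b + 2y = 1.39 + 2×0.528 = 2.446 m.
Hydraulic radius R = A/P = 0.7339/2.446 = 0.3 m.
V = (1/n) R^(2/3) √S = (1/0.017) × 0.3^(2/3) × √0.0013 = 0.9506 m/s. Hydraulic depth D_h = A/T = 0.7339/1.39 = 0.528 m.
Froude number Fr = V/√(g·D_h) = 0.9506/√(9.81×0.528) = 0.418, which is less than 1, so the flow is subcritical.

subcritical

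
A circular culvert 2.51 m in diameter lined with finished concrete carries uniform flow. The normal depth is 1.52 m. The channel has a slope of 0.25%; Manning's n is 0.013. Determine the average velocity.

For a circular section of diameter D = 2.51 m at depth y = 1.52 m, the central angle is θ = 2 arccos(1 − 2y/D) = 3.567 rad. Then A = (D²/8)(θ − sin θ) = 3.134 m² and P = Dθ/2 = 4.477 m.
Hydraulic radius R = A/P = 3.134/4.477 = 0.7001 m.
From Manning's equation, V = (1/n) R^(2/3) S^(1/2) = (1/0.013) × 0.7001^(2/3) × 0.0025^(1/2) = 3.03 m/s.

V = 3.03 m/s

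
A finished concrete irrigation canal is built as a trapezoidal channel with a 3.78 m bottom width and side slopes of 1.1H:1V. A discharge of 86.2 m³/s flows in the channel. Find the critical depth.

y_c = 2.85 m

At critical depth, Q² T / (g A³) = 1, i.e. A³/T = Q²/g = 86.2²/9.81 = 757.4.
At y = 3.64 m: A³/T = 1930 — too large.
At y = 2.16 m: A³/T = 275.6 — too small.
At y = 2.85 m: A³/T = 761.6 — matches.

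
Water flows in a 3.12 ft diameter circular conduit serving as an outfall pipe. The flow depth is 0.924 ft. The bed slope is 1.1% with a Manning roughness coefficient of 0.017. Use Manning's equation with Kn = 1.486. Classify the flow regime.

For a circular section of diameter D = 3.12 ft at depth y = 0.924 ft, the central angle is θ = 2 arccos(1 − 2y/D) = 2.302 rad. Then A = (D²/8)(θ − sin θ) = 1.895 ft² and P = Dθ/2 = 3.591 ft.
Hydraulic radius R = A/P = 1.895/3.591 = 0.5277 ft.
V = (1.486/n) R^(2/3) √S = (1.486/0.017) × 0.5277^(2/3) × √0.011 = 5.987 ft/s. Hydraulic depth D_h = A/T = 1.895/2.849 = 0.6651 ft.
Froude number Fr = V/√(g·D_h) = 5.987/√(32.2×0.6651) = 1.29, which is greater than 1, so the flow is supercritical.

supercritical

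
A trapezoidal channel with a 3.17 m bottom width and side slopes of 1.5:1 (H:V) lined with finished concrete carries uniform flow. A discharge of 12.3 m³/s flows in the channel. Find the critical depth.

y_c = 0.981 m

At critical depth, Q² T / (g A³) = 1, i.e. A³/T = Q²/g = 12.3²/9.81 = 15.42.
Trying y = 1.17 m: A³/T = 28.64 — over.
Trying y = 0.768 m: A³/T = 6.681 — short.
Trying y = 0.981 m: A³/T = 15.44 — matches.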